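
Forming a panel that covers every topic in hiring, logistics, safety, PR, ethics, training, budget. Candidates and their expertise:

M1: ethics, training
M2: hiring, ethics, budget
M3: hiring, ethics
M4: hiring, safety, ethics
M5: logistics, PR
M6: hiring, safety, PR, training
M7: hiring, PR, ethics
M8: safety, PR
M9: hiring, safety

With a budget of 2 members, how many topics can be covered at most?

6

Choosing M2, M6 covers {hiring, safety, PR, ethics, training, budget} — 6 topics.
No choice of 2 members does better; here logistics is left uncovered.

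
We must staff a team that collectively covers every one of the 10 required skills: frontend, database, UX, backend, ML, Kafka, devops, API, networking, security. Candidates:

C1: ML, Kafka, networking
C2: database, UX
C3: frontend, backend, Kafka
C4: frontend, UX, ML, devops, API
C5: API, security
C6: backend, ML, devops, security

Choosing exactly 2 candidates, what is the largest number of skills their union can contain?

Choosing C1, C4 covers {frontend, UX, ML, Kafka, devops, API, networking} — 7 skills.
No choice of 2 candidates does better; here database, backend, security are left uncovered.

7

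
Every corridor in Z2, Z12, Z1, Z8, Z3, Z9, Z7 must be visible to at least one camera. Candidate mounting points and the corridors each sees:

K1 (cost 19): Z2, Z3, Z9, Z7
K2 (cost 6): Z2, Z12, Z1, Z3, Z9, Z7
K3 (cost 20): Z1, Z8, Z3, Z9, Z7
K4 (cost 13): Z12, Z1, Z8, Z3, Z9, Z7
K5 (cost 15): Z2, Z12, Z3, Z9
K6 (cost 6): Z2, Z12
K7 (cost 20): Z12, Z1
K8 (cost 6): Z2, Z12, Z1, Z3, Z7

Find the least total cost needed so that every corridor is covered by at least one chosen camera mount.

K2, K4 cover every corridor at cost 6 + 13 = 19.
Any cover uses at least 2 camera mounts; among all covering selections none totals below 19.

19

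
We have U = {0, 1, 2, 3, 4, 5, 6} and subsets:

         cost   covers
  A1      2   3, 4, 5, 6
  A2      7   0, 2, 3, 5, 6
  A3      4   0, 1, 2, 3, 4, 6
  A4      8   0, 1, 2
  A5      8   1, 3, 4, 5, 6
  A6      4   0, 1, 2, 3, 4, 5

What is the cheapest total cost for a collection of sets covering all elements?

A1, A3 cover every element at cost 2 + 4 = 6.
Any cover uses at least 2 sets; among all covering selections none totals below 6.

6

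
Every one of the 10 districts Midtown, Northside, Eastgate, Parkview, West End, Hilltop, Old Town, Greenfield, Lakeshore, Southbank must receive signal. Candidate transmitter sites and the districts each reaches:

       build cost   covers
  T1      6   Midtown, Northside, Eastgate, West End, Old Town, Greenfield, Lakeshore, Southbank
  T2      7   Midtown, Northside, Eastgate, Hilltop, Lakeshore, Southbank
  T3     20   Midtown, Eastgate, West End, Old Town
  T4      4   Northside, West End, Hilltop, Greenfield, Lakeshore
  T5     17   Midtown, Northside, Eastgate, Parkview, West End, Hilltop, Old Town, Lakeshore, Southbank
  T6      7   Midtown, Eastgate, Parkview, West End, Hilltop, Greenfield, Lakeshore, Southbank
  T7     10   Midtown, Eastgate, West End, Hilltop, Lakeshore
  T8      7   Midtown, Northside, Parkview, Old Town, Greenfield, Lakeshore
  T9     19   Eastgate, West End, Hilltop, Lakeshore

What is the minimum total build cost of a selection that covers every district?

13

T1, T6 cover every district at build cost 6 + 7 = 13.
Any cover uses at least 2 transmitter sites; among all covering selections none totals below 13.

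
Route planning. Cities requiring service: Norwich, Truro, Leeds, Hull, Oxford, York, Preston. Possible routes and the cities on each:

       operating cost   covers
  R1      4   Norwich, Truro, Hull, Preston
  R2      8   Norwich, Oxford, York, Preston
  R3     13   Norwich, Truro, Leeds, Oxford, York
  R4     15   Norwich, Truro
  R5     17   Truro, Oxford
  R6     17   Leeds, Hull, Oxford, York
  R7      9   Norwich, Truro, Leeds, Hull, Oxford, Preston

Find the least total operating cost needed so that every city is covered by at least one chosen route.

17

R1, R3 cover every city at operating cost 4 + 13 = 17.
Any cover uses at least 2 routes; among all covering selections none totals below 17.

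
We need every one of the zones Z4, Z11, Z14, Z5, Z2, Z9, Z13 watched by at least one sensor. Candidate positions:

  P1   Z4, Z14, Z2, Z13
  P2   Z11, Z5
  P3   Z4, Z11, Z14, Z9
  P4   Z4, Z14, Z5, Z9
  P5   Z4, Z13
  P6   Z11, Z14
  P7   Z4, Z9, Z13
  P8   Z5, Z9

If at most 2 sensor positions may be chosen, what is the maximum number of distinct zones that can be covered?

6

Choosing P1, P2 covers {Z4, Z11, Z14, Z5, Z2, Z13} — 6 zones.
No choice of 2 sensor positions does better; here Z9 is left uncovered.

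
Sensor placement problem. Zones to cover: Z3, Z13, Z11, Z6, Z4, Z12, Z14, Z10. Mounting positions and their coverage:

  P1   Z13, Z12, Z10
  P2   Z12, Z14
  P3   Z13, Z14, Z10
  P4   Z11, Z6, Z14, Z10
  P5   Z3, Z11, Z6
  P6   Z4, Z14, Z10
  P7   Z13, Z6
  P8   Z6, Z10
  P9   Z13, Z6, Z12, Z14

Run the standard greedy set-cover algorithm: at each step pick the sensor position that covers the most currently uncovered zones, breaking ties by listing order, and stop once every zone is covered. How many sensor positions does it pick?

4

Pick 1: P4 covers 4 new zones (Z11, Z6, Z14, Z10).
Pick 2: P1 covers 2 new zones (Z13, Z12).
Pick 3: P5 covers 1 new zones (Z3).
Pick 4: P6 covers 1 new zones (Z4).
Greedy uses 4 sensor positions. (The true minimum is 3.)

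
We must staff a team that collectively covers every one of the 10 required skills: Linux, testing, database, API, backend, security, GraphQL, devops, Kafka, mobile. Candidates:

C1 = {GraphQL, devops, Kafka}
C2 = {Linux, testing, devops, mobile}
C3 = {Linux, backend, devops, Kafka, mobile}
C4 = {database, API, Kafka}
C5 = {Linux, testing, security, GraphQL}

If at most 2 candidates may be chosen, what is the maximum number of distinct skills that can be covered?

8

Choosing C3, C5 covers {Linux, testing, backend, security, GraphQL, devops, Kafka, mobile} — 8 skills.
No choice of 2 candidates does better; here database, API are left uncovered.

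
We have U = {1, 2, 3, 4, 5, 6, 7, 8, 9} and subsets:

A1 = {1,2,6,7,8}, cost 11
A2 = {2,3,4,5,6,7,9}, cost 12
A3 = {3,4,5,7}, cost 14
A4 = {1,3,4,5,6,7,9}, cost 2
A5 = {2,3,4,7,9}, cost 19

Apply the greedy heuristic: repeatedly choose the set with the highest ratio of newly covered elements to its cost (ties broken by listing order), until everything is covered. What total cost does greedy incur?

13

Pick 1: A4 adds 7 new (1, 3, 4, 5, 6, 7, 9) at cost 2 (ratio 7/2).
Pick 2: A1 adds 2 new (2, 8) at cost 11 (ratio 2/11).
Greedy total cost: 2 + 11 = 13.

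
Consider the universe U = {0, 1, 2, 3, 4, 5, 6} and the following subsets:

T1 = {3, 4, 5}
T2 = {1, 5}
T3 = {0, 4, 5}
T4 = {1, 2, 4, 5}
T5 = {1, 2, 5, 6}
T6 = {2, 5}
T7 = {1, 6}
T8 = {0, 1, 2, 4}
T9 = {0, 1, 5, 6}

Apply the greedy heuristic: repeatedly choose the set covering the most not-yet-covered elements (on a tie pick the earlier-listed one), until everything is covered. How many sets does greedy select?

Pick 1: T4 covers 4 new elements (1, 2, 4, 5).
Pick 2: T9 covers 2 new elements (0, 6).
Pick 3: T1 covers 1 new elements (3).
Greedy uses 3 sets.

3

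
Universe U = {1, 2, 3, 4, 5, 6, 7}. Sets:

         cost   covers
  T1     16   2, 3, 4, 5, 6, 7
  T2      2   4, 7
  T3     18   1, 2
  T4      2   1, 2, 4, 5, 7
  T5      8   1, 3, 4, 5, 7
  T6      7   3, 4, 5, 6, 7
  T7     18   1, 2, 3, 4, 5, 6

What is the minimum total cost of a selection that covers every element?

9

T4, T6 cover every element at cost 2 + 7 = 9.
Any cover uses at least 2 sets; among all covering selections none totals below 9.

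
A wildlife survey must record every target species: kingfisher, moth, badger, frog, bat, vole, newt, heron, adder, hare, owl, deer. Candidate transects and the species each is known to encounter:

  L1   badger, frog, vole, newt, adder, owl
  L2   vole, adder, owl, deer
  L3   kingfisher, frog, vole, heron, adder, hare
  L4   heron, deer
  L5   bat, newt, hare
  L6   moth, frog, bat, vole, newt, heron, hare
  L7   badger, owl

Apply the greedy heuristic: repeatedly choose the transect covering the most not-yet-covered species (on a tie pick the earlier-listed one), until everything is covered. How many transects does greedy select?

Pick 1: L6 covers 7 new species (moth, frog, bat, vole, newt, heron, hare).
Pick 2: L1 covers 3 new species (badger, adder, owl).
Pick 3: L2 covers 1 new species (deer).
Pick 4: L3 covers 1 new species (kingfisher).
Greedy uses 4 transects.

4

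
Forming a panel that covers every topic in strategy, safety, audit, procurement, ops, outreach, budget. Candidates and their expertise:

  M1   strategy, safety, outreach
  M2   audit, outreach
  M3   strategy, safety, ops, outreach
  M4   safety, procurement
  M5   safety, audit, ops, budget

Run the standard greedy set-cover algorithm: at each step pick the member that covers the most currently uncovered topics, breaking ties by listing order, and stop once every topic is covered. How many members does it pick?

3

Pick 1: M3 covers 4 new topics (strategy, safety, ops, outreach).
Pick 2: M5 covers 2 new topics (audit, budget).
Pick 3: M4 covers 1 new topics (procurement).
Greedy uses 3 members.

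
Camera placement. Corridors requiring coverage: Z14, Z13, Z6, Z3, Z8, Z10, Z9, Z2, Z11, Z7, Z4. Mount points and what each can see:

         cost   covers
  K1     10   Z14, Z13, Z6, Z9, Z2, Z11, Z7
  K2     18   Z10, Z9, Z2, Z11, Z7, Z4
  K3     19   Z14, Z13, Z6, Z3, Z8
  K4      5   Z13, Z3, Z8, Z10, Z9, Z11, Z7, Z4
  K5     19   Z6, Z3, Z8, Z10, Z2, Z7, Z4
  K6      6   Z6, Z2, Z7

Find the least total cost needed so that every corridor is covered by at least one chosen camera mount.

K1, K4 cover every corridor at cost 10 + 5 = 15.
Any cover uses at least 2 camera mounts; among all covering selections none totals below 15.

15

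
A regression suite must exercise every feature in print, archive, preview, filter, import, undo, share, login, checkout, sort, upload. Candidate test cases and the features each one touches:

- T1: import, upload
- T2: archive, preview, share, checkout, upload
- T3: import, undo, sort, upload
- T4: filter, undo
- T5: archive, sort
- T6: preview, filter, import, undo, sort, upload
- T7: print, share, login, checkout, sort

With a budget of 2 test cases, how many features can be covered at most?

Choosing T6, T7 covers {print, preview, filter, import, undo, share, login, checkout, sort, upload} — 10 features.
No choice of 2 test cases does better; here archive is left uncovered.

10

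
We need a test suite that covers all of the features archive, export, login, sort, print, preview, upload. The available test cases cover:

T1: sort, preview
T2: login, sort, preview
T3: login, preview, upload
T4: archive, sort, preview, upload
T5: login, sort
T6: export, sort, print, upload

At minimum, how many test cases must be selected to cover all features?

3

T2, T4, T6 together cover {archive, export, login, sort, print, preview, upload} — every feature.
No 2 of the 6 test cases cover everything (all 15 pairs fall short), so 3 is minimum.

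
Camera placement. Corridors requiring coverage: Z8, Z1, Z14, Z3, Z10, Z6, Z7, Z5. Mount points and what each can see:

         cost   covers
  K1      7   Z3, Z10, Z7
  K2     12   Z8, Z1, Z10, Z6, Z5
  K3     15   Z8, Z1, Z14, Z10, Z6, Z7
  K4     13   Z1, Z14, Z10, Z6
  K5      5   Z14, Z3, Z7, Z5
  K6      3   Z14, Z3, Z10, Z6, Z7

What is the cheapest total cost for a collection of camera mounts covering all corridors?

15

K2, K6 cover every corridor at cost 12 + 3 = 15.
Any cover uses at least 2 camera mounts; among all covering selections none totals below 15.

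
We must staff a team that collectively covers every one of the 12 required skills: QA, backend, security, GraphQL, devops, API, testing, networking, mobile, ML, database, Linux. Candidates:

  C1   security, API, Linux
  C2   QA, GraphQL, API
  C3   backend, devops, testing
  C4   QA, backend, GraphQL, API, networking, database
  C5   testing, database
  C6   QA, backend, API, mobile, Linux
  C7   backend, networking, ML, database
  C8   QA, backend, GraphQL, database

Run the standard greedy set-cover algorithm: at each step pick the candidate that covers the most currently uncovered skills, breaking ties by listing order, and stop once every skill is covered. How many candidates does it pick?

5

Pick 1: C4 covers 6 new skills (QA, backend, GraphQL, API, networking, database).
Pick 2: C1 covers 2 new skills (security, Linux).
Pick 3: C3 covers 2 new skills (devops, testing).
Pick 4: C6 covers 1 new skills (mobile).
Pick 5: C7 covers 1 new skills (ML).
Greedy uses 5 candidates.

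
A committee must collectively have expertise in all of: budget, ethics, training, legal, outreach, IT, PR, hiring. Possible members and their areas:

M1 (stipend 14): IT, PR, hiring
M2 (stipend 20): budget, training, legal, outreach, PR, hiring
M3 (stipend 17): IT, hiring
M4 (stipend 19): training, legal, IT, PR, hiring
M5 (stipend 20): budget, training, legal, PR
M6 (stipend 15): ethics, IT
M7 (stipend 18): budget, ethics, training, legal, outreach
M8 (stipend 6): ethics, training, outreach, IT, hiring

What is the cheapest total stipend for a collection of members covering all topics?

M2, M8 cover every topic at stipend 20 + 6 = 26.
Any cover uses at least 2 members; among all covering selections none totals below 26.

26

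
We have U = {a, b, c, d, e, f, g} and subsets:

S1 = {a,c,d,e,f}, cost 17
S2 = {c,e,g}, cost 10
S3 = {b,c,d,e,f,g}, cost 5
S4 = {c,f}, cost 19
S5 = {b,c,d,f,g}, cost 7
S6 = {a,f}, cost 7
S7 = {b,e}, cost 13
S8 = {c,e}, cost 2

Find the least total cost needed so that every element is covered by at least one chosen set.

S3, S6 cover every element at cost 5 + 7 = 12.
Any cover uses at least 2 sets; among all covering selections none totals below 12.

12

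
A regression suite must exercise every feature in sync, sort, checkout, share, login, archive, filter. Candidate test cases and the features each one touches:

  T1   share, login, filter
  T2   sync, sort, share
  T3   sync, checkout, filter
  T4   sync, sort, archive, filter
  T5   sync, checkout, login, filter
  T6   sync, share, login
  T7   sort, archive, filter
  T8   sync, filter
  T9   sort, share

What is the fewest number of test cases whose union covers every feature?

3

T1, T3, T4 together cover {sync, sort, checkout, share, login, archive, filter} — every feature.
No 2 of the 9 test cases cover everything (all 36 pairs fall short), so 3 is minimum.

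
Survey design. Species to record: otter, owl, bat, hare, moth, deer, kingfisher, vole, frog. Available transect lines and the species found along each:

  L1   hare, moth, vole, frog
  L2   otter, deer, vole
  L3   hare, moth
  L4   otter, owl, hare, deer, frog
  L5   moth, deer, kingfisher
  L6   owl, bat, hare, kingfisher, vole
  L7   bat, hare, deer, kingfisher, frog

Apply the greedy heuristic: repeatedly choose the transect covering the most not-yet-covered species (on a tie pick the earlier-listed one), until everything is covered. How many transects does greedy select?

Pick 1: L4 covers 5 new species (otter, owl, hare, deer, frog).
Pick 2: L6 covers 3 new species (bat, kingfisher, vole).
Pick 3: L1 covers 1 new species (moth).
Greedy uses 3 transects.

3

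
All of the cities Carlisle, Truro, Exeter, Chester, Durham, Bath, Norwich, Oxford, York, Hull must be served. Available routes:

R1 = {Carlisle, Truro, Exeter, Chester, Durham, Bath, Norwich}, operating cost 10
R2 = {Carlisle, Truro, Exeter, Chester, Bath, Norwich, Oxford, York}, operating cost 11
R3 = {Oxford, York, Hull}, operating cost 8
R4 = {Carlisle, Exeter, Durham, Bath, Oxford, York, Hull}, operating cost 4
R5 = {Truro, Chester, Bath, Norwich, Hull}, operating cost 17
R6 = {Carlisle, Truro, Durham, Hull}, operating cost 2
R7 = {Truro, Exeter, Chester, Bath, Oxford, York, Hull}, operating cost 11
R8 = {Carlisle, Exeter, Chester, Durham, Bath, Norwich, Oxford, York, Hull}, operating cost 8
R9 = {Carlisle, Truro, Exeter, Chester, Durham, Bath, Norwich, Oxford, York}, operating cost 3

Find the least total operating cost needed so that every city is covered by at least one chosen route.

R6, R9 cover every city at operating cost 2 + 3 = 5.
Any cover uses at least 2 routes; among all covering selections none totals below 5.

5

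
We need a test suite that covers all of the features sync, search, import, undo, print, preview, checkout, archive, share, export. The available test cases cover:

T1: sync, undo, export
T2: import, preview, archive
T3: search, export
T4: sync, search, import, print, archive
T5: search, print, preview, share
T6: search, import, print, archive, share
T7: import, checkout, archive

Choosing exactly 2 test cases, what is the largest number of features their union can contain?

8

Choosing T1, T6 covers {sync, search, import, undo, print, archive, share, export} — 8 features.
No choice of 2 test cases does better; here preview, checkout are left uncovered.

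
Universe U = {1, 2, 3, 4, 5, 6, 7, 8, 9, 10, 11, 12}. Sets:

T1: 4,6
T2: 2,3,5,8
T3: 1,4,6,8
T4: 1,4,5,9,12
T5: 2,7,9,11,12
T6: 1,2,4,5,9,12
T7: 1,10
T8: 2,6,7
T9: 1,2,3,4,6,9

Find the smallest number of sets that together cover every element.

T1, T2, T5, T7 together cover {1, 2, 3, 4, 5, 6, 7, 8, 9, 10, 11, 12} — every element.
No 3 of the 9 sets cover everything (all 84 triples fall short), so 4 is minimum.

4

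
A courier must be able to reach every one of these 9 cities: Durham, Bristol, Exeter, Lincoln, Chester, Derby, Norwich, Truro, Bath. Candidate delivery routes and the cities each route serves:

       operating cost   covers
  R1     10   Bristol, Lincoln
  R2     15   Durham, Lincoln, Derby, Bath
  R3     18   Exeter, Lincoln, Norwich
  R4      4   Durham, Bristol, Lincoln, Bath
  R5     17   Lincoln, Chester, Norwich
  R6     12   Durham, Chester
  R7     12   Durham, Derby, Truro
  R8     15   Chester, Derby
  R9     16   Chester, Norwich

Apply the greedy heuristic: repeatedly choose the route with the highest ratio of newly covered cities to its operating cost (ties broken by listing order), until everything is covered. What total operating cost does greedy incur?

50

Pick 1: R4 adds 4 new (Durham, Bristol, Lincoln, Bath) at operating cost 4 (ratio 4/4).
Pick 2: R7 adds 2 new (Derby, Truro) at operating cost 12 (ratio 2/12).
Pick 3: R9 adds 2 new (Chester, Norwich) at operating cost 16 (ratio 2/16).
Pick 4: R3 adds 1 new (Exeter) at operating cost 18 (ratio 1/18).
Greedy total operating cost: 4 + 12 + 16 + 18 = 50. (The true optimum is 46, so greedy overshoots here.)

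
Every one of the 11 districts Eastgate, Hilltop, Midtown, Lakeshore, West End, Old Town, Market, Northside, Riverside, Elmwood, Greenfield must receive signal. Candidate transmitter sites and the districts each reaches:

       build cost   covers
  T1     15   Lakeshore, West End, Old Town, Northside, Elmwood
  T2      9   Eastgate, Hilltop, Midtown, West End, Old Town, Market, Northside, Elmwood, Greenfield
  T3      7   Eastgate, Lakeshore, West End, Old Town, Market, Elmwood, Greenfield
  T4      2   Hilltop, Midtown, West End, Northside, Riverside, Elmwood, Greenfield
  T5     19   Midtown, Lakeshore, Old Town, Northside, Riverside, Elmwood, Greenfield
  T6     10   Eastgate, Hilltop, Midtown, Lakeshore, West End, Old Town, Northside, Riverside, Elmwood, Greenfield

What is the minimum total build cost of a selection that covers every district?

9

T3, T4 cover every district at build cost 7 + 2 = 9.
Any cover uses at least 2 transmitter sites; among all covering selections none totals below 9.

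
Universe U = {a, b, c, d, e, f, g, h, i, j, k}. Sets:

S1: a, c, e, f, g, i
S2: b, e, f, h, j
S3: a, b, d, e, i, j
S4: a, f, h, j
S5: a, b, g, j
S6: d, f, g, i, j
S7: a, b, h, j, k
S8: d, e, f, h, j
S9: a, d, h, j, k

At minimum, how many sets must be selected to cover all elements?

3

S1, S2, S9 together cover {a, b, c, d, e, f, g, h, i, j, k} — every element.
No 2 of the 9 sets cover everything (all 36 pairs fall short), so 3 is minimum.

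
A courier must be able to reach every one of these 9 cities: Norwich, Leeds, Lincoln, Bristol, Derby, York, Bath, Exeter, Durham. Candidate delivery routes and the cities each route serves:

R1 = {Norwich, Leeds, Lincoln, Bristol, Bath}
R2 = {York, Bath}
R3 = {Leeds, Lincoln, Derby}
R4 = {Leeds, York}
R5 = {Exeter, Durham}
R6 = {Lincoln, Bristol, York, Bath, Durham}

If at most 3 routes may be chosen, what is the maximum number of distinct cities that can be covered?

Choosing R1, R2, R5 covers {Norwich, Leeds, Lincoln, Bristol, York, Bath, Exeter, Durham} — 8 cities.
No choice of 3 routes does better; here Derby is left uncovered.

8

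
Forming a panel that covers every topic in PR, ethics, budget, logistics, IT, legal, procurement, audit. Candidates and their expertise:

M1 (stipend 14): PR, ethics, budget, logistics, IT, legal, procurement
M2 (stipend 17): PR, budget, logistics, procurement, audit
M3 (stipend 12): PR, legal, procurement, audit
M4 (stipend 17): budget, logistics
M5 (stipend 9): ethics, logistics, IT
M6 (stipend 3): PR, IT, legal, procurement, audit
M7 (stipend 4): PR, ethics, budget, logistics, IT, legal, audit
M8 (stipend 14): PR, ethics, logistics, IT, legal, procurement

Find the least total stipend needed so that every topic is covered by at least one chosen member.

M6, M7 cover every topic at stipend 3 + 4 = 7.
Any cover uses at least 2 members; among all covering selections none totals below 7.

7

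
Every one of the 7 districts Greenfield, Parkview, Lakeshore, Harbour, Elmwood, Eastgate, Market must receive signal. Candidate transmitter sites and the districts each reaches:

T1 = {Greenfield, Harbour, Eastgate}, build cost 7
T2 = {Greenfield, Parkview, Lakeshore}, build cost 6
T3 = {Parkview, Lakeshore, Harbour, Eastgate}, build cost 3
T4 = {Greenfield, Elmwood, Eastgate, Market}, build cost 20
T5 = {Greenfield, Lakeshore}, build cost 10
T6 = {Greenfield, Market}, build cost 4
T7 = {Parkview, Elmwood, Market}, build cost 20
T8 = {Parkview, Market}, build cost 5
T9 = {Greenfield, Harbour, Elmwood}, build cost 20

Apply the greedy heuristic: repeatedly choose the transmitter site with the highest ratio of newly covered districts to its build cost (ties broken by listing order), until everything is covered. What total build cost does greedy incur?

27

Pick 1: T3 adds 4 new (Parkview, Lakeshore, Harbour, Eastgate) at build cost 3 (ratio 4/3).
Pick 2: T6 adds 2 new (Greenfield, Market) at build cost 4 (ratio 2/4).
Pick 3: T4 adds 1 new (Elmwood) at build cost 20 (ratio 1/20).
Greedy total build cost: 3 + 4 + 20 = 27. (The true optimum is 23, so greedy overshoots here.)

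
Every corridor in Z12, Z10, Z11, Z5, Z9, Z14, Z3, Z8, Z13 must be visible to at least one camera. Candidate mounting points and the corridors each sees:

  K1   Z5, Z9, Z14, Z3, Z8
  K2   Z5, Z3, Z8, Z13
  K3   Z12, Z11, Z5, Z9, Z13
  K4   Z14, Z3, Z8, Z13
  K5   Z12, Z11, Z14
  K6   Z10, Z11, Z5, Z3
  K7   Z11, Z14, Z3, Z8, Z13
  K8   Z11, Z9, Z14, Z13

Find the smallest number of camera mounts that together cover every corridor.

K1, K3, K6 together cover {Z12, Z10, Z11, Z5, Z9, Z14, Z3, Z8, Z13} — every corridor.
No 2 of the 8 camera mounts cover everything (all 28 pairs fall short), so 3 is minimum.

3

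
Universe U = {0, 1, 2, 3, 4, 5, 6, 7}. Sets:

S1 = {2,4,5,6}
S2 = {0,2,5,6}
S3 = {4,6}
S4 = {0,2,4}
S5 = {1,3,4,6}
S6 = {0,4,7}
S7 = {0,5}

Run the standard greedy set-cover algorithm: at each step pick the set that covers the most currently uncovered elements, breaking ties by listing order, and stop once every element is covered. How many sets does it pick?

Pick 1: S1 covers 4 new elements (2, 4, 5, 6).
Pick 2: S5 covers 2 new elements (1, 3).
Pick 3: S6 covers 2 new elements (0, 7).
Greedy uses 3 sets.

3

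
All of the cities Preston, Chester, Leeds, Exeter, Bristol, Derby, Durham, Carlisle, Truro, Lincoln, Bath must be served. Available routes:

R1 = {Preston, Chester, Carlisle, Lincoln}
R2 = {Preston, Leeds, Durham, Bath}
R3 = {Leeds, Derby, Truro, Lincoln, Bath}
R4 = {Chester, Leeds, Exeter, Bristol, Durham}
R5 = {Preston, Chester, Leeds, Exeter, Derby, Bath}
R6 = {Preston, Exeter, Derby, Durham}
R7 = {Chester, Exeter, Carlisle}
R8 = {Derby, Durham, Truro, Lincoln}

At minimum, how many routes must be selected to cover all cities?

R1, R3, R4 together cover {Preston, Chester, Leeds, Exeter, Bristol, Derby, Durham, Carlisle, Truro, Lincoln, Bath} — every city.
No 2 of the 8 routes cover everything (all 28 pairs fall short), so 3 is minimum.

3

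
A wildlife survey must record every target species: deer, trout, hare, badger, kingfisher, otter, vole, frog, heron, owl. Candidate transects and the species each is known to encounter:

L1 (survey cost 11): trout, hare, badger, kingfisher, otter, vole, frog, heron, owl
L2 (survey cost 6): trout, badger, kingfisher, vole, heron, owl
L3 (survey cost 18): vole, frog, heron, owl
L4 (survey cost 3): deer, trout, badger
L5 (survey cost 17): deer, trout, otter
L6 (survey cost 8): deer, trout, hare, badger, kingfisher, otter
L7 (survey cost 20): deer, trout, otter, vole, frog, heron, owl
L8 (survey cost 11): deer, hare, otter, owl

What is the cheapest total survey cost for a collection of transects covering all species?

L1, L4 cover every species at survey cost 11 + 3 = 14.
Any cover uses at least 2 transects; among all covering selections none totals below 14.
Greedy by coverage-per-survey cost would pick L2, L6, L1 for 25 — worse than the optimum 14.

14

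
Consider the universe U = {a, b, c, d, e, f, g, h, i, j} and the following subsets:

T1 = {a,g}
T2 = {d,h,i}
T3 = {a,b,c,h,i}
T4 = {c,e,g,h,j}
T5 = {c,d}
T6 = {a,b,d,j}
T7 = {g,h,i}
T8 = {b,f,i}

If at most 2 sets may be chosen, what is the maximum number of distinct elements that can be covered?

Choosing T3, T4 covers {a, b, c, e, g, h, i, j} — 8 elements.
No choice of 2 sets does better; here d, f are left uncovered.

8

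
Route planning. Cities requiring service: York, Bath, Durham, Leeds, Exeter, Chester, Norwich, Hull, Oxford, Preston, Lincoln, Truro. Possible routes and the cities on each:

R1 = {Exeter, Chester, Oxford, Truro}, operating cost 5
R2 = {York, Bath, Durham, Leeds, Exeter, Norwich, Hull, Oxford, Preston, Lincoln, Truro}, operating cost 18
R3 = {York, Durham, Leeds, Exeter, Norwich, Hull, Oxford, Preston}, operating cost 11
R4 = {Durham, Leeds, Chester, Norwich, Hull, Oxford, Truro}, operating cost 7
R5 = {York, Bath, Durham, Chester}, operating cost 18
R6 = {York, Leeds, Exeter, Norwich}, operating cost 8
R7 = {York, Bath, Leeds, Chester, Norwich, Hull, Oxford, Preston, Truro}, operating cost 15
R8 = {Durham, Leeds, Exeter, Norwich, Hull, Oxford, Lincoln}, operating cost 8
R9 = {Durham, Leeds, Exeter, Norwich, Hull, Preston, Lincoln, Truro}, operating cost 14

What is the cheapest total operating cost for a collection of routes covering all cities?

R1, R2 cover every city at operating cost 5 + 18 = 23.
Any cover uses at least 2 routes; among all covering selections none totals below 23.

23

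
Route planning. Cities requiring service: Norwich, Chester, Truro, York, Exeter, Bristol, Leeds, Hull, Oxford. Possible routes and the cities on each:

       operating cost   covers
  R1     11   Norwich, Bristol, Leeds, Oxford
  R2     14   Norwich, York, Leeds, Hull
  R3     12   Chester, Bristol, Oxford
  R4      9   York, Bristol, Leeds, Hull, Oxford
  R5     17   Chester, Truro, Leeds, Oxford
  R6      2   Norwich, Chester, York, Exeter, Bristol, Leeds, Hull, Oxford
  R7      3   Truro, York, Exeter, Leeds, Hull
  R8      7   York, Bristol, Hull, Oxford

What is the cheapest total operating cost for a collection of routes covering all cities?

R6, R7 cover every city at operating cost 2 + 3 = 5.
Any cover uses at least 2 routes; among all covering selections none totals below 5.

5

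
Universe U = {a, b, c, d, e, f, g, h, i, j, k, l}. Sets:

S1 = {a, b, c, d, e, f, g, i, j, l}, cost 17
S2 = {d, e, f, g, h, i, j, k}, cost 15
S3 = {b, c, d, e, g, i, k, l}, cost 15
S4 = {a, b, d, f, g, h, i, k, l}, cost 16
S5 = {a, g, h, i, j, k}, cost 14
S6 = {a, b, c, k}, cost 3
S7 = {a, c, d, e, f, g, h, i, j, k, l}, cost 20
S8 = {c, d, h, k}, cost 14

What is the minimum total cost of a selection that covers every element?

S6, S7 cover every element at cost 3 + 20 = 23.
Any cover uses at least 2 sets; among all covering selections none totals below 23.
Greedy by coverage-per-cost would pick S6, S2, S3 for 33 — worse than the optimum 23.

23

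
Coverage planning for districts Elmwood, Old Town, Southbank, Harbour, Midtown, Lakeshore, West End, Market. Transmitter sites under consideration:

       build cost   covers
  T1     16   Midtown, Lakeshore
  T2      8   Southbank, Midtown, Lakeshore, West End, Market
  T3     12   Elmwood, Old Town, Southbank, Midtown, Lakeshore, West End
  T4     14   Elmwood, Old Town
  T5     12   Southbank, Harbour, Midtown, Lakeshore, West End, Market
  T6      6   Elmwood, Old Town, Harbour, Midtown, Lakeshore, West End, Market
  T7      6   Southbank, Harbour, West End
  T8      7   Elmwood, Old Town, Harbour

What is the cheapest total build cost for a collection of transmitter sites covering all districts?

T6, T7 cover every district at build cost 6 + 6 = 12.
Any cover uses at least 2 transmitter sites; among all covering selections none totals below 12.

12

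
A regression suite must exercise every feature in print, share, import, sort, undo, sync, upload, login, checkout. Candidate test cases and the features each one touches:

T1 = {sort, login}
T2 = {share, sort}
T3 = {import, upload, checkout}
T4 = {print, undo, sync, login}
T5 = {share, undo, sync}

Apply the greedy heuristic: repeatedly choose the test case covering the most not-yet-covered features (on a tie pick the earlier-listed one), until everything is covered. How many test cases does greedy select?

3

Pick 1: T4 covers 4 new features (print, undo, sync, login).
Pick 2: T3 covers 3 new features (import, upload, checkout).
Pick 3: T2 covers 2 new features (share, sort).
Greedy uses 3 test cases.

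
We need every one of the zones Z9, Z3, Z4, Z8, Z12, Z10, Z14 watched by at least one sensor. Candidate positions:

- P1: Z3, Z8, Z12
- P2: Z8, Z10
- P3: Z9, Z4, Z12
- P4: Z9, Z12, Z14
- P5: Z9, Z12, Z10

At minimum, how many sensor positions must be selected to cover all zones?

4

P1, P2, P3, P4 together cover {Z9, Z3, Z4, Z8, Z12, Z10, Z14} — every zone.
No 3 of the 5 sensor positions cover everything (all 10 triples fall short), so 4 is minimum.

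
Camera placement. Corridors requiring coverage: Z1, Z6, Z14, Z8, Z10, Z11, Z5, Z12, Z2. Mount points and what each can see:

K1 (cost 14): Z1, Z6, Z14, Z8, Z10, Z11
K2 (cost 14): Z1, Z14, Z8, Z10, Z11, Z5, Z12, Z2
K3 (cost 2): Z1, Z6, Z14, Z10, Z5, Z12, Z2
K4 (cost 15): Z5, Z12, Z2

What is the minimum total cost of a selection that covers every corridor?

K1, K3 cover every corridor at cost 14 + 2 = 16.
Any cover uses at least 2 camera mounts; among all covering selections none totals below 16.

16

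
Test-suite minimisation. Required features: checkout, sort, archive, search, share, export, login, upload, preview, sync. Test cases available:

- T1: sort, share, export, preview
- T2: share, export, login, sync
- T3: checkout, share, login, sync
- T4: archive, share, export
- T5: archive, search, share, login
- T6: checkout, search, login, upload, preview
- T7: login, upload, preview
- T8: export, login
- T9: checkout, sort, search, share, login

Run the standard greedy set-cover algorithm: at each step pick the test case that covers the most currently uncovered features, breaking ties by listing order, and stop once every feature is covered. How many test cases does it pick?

4

Pick 1: T6 covers 5 new features (checkout, search, login, upload, preview).
Pick 2: T1 covers 3 new features (sort, share, export).
Pick 3: T2 covers 1 new features (sync).
Pick 4: T4 covers 1 new features (archive).
Greedy uses 4 test cases.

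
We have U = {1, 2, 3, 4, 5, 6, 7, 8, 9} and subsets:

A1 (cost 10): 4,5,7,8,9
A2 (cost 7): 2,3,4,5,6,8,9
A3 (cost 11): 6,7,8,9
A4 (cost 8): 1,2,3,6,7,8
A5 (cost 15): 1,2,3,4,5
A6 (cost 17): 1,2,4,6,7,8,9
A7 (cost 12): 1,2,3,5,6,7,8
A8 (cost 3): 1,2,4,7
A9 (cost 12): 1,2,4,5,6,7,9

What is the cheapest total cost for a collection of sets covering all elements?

A2, A8 cover every element at cost 7 + 3 = 10.
Any cover uses at least 2 sets; among all covering selections none totals below 10.

10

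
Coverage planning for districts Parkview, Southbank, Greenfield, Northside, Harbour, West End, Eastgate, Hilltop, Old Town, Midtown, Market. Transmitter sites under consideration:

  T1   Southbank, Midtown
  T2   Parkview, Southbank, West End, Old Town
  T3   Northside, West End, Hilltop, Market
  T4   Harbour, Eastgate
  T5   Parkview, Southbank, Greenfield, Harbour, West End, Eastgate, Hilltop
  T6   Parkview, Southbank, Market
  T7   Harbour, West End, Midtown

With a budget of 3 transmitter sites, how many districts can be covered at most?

10

Choosing T1, T3, T5 covers {Parkview, Southbank, Greenfield, Northside, Harbour, West End, Eastgate, Hilltop, Midtown, Market} — 10 districts.
No choice of 3 transmitter sites does better; here Old Town is left uncovered.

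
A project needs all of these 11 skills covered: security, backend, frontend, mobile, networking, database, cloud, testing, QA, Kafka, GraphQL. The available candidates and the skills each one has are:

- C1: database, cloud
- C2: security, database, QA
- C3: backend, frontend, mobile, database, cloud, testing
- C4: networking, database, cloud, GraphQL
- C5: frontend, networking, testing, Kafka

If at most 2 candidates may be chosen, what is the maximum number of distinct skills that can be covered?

Choosing C2, C3 covers {security, backend, frontend, mobile, database, cloud, testing, QA} — 8 skills.
No choice of 2 candidates does better; here networking, Kafka, GraphQL are left uncovered.

8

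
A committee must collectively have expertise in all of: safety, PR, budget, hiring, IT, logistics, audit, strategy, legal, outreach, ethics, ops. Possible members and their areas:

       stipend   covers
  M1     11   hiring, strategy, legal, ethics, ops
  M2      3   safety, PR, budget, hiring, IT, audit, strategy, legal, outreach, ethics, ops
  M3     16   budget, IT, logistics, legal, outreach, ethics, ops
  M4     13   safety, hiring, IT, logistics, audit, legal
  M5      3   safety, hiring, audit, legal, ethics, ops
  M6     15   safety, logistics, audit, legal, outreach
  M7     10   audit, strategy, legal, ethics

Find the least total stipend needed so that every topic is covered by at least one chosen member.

16

M2, M4 cover every topic at stipend 3 + 13 = 16.
Any cover uses at least 2 members; among all covering selections none totals below 16.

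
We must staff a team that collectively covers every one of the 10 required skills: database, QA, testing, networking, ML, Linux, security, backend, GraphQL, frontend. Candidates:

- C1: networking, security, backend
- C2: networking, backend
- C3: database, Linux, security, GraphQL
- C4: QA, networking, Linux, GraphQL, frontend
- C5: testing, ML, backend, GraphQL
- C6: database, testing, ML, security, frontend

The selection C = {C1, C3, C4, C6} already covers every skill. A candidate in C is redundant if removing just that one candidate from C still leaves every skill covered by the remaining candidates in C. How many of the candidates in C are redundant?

Drop C1: backend uncovered — not redundant.
Drop C3: the rest still cover every skill — redundant.
Drop C4: QA uncovered — not redundant.
Drop C6: testing, ML uncovered — not redundant.
1 redundant: C3.

1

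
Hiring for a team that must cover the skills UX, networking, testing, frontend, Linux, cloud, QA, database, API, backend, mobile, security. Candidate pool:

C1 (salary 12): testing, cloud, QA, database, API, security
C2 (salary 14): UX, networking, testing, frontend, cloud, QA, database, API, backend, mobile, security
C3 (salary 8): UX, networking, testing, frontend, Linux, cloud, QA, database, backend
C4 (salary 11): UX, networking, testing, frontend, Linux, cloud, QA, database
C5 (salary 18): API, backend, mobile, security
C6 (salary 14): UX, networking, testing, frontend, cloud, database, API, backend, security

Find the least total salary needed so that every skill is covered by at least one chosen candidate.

C2, C3 cover every skill at salary 14 + 8 = 22.
Any cover uses at least 2 candidates; among all covering selections none totals below 22.

22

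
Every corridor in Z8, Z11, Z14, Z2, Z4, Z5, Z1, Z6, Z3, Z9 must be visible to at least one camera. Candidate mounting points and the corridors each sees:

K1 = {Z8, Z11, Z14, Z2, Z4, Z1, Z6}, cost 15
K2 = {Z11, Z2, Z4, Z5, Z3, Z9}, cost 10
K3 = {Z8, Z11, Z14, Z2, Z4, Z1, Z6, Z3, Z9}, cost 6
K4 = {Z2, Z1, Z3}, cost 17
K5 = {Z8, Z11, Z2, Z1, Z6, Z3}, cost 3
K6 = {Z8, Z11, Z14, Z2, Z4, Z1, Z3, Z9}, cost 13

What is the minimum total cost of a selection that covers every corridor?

16

K2, K3 cover every corridor at cost 10 + 6 = 16.
Any cover uses at least 2 camera mounts; among all covering selections none totals below 16.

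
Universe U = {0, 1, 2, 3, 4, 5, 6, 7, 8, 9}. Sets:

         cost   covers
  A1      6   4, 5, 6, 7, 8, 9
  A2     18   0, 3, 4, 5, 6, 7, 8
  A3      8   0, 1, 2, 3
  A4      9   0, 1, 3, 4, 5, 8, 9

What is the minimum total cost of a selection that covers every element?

A1, A3 cover every element at cost 6 + 8 = 14.
Any cover uses at least 2 sets; among all covering selections none totals below 14.

14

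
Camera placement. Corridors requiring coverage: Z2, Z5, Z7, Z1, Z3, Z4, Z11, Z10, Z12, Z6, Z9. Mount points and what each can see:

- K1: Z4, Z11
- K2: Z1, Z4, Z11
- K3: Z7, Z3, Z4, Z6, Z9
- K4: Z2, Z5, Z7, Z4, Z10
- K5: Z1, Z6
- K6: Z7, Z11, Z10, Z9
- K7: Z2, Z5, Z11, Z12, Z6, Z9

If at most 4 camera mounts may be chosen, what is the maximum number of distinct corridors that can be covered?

11

Choosing K2, K3, K4, K7 covers {Z2, Z5, Z7, Z1, Z3, Z4, Z11, Z10, Z12, Z6, Z9} — 11 corridors.
That is all 11 corridors.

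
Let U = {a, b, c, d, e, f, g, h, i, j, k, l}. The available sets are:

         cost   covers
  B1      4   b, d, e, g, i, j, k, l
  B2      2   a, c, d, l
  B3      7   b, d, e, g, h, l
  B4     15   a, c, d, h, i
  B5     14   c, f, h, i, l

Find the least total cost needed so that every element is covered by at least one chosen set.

20

B1, B2, B5 cover every element at cost 4 + 2 + 14 = 20.
Any cover uses at least 3 sets; among all covering selections none totals below 20.
Greedy by coverage-per-cost would pick B1, B2, B3, B5 for 27 — worse than the optimum 20.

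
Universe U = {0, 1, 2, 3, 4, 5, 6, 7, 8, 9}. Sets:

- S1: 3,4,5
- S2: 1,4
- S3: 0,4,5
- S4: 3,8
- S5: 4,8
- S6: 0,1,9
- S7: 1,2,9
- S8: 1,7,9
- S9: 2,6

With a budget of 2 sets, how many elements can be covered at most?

6

Choosing S1, S6 covers {0, 1, 3, 4, 5, 9} — 6 elements.
No choice of 2 sets does better; here 2, 6, 7, 8 are left uncovered.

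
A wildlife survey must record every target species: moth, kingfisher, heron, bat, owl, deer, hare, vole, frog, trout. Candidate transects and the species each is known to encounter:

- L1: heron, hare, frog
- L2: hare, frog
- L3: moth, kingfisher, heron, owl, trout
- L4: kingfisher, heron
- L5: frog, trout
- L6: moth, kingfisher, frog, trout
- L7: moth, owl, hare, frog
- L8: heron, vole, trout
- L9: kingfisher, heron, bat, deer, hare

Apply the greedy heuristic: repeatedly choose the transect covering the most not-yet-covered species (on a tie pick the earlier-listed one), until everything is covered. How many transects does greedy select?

Pick 1: L3 covers 5 new species (moth, kingfisher, heron, owl, trout).
Pick 2: L9 covers 3 new species (bat, deer, hare).
Pick 3: L1 covers 1 new species (frog).
Pick 4: L8 covers 1 new species (vole).
Greedy uses 4 transects. (The true minimum is 3.)

4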